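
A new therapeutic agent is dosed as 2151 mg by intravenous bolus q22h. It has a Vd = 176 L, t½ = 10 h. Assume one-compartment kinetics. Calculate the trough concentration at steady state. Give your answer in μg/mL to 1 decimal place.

Over one 22-h interval, 22/10 ≈ 2.2 half-lives elapse, leaving f ≈ 0.2176 of each dose.
Each bolus raises the concentration by D/Vd = 2151/176 ≈ 12.222 μg/mL.
Steady-state trough Cmin,ss = C₀·f/(1−f) ≈ 12.222 × 0.2176/0.7824 ≈ 3.399 μg/mL.

3.4 μg/mL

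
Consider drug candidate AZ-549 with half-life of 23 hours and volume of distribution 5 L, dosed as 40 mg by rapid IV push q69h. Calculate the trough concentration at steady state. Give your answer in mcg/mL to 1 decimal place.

The dosing interval is 3 half-lives, so f = 2^(−3) = 0.125.
At steady state, R = 1/(1 − 0.125) = 8/7.
Single-dose peak C₀ = D/Vd = 40/5 = 8 mcg/mL.
Steady-state peak Cmax,ss = C₀·R = 8 × 8/7 ≈ 9.143 mcg/mL.
Steady-state trough Cmin,ss = Cmax,ss·f ≈ 9.143 × 0.125 ≈ 1.143 mcg/mL.

1.1 mcg/mL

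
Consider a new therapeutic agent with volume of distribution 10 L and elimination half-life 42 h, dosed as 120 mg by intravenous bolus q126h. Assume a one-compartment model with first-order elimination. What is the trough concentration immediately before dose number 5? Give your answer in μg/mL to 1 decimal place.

1.7 μg/mL

f = (1/2)^(τ/t½) = (1/2)^(126/42) ≈ 0.1250.
C₀ = D/Vd = 120/10 ≈ 12.000 μg/mL.
Before the 5th dose, 4 doses have been given. Superposition: Cmin = C₀·(f + f² + … + f^4).
≈ 12.000 × (0.1250 + 0.0156 + 0.0020 + 0.0002) ≈ 12.000 × 0.1428 ≈ 1.714 μg/mL.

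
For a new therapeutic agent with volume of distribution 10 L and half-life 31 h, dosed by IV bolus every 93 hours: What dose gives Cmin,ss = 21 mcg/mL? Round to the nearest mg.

τ/t½ = 93/31 ≈ 3, so f = (1/2)^(93/31) ≈ 0.125000.
Cmin,ss = (D/Vd)·f/(1−f), so D = Cmin,ss·Vd·(1−f)/f.
D = 21 × 10 × (1−f)/f ≈ 21 × 10 × 7.00000 ≈ 1470.00 mg.

1470 mg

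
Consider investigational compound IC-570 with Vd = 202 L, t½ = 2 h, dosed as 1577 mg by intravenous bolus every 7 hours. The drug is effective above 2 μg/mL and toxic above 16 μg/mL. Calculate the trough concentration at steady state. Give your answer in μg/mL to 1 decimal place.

τ/t½ = 7/2 ≈ 3.5, so fraction remaining f = (1/2)^(7/2) ≈ 0.0884.
Accumulation ratio R = 1/(1 − f) ≈ 1/0.9116 ≈ 1.0970.
Single-dose peak C₀ = D/Vd = 1577/202 ≈ 7.807 μg/mL.
Steady-state peak Cmax,ss = C₀·R ≈ 7.807 × 1.0970 ≈ 8.564 μg/mL.
Steady-state trough Cmin,ss = Cmax,ss·f ≈ 8.564 × 0.0884 ≈ 0.757 μg/mL.
Trough 0.8 μg/mL vs MEC 2 μg/mL: subtherapeutic.

0.8 μg/mL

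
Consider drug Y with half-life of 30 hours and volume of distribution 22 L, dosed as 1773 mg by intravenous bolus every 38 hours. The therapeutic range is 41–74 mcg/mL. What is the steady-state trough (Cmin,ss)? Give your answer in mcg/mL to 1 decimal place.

τ/t½ = 38/30 ≈ 1.2667, so fraction remaining f = (1/2)^(38/30) ≈ 0.4156.
Single-dose peak C₀ = D/Vd = 1773/22 ≈ 80.591 mcg/mL.
Steady-state trough Cmin,ss = C₀·f/(1−f) ≈ 80.591 × 0.4156/0.5844 ≈ 57.313 mcg/mL.
Trough 57.3 mcg/mL vs MEC 41 mcg/mL: adequate.

57.3 mcg/mL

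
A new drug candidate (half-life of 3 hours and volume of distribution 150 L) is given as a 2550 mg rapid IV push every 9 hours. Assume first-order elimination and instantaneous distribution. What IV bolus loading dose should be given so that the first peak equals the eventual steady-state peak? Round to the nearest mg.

f = (1/2)^(9/3) ≈ 0.125000; accumulation ratio R = 1/(1−f) ≈ 1.14286.
Loading dose to hit Cmax,ss on first dose: D_load = D_maint·R ≈ 2550 × 1.14286 ≈ 2914.29 mg.

2914 mg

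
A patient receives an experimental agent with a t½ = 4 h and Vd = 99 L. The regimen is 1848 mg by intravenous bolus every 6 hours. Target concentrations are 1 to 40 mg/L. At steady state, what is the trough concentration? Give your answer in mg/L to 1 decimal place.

10.2 mg/L

k = ln2/t½ = ln2/4 ≈ 0.173287 h⁻¹; fraction remaining f = e^(−kτ) = e^(−0.173287×6) ≈ 0.3536.
Each bolus raises the concentration by D/Vd = 1848/99 ≈ 18.667 mg/L.
Steady-state trough Cmin,ss = C₀·f/(1−f) ≈ 18.667 × 0.3536/0.6464 ≈ 10.211 mg/L.
Trough 10.2 mg/L vs MEC 1 mg/L: adequate.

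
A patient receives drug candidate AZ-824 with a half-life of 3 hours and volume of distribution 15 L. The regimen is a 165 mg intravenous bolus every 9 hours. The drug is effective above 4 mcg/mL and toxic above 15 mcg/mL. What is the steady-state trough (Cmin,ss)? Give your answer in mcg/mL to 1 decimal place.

1.6 mcg/mL

τ = 9 h = 3 half-lives, so f = (1/2)^3 = 0.125.
Accumulation ratio R = 1/(1 − f) = 1/0.875 = 8/7.
Single-dose peak C₀ = D/Vd = 165/15 = 11 mcg/mL.
Steady-state peak Cmax,ss = C₀·R = 11 × 8/7 ≈ 12.571 mcg/mL.
Steady-state trough Cmin,ss = Cmax,ss·f ≈ 12.571 × 0.125 ≈ 1.571 mcg/mL.
Trough 1.6 mcg/mL vs MEC 4 mcg/mL: subtherapeutic.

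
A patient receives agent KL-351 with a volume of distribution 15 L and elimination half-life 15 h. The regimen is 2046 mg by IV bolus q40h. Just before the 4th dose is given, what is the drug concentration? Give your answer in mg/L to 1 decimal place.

25.4 mg/L

f = (1/2)^(τ/t½) = (1/2)^(40/15) ≈ 0.1575.
C₀ = D/Vd = 2046/15 ≈ 136.400 mg/L.
Before the 4th dose, 3 doses have been given. Superposition: Cmin = C₀·(f + f² + … + f^3).
≈ 136.400 × (0.1575 + 0.0248 + 0.0039) ≈ 136.400 × 0.1862 ≈ 25.398 mg/L.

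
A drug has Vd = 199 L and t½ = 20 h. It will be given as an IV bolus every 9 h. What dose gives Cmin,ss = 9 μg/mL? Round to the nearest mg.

τ/t½ = 9/20 ≈ 0.45, so f = (1/2)^(9/20) ≈ 0.732043.
Cmin,ss = (D/Vd)·f/(1−f), so D = Cmin,ss·Vd·(1−f)/f.
D = 9 × 199 × (1−f)/f ≈ 9 × 199 × 0.36604 ≈ 655.58 mg.

656 mg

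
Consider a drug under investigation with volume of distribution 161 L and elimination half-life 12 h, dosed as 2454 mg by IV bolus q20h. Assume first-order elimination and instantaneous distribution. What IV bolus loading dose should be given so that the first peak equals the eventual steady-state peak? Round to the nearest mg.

f = (1/2)^(20/12) ≈ 0.314980; accumulation ratio R = 1/(1−f) ≈ 1.45981.
Loading dose to hit Cmax,ss on first dose: D_load = D_maint·R ≈ 2454 × 1.45981 ≈ 3582.37 mg.

3582 mg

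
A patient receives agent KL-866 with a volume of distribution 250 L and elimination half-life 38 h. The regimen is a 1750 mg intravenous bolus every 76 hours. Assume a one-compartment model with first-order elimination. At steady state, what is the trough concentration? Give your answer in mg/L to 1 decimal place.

τ = 76 h = 2 half-lives, so f = (1/2)^2 = 0.25.
At steady state, R = 1/(1 − 0.25) = 4/3.
Single-dose peak C₀ = D/Vd = 1750/250 = 7 mg/L.
Steady-state peak Cmax,ss = C₀·R = 7 × 4/3 ≈ 9.333 mg/L.
Steady-state trough Cmin,ss = Cmax,ss·f ≈ 9.333 × 0.25 ≈ 2.333 mg/L.

2.3 mg/L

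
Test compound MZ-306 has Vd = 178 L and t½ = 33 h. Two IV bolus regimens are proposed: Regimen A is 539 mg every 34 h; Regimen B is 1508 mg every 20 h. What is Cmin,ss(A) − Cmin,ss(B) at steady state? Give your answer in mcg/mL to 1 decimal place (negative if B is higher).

Regimen A: f = (1/2)^(34/33) ≈ 0.4896; Cmin,ss = (539/178)·f/(1−f) ≈ 2.905 mcg/mL.
Regimen B: f = (1/2)^(20/33) ≈ 0.6570; Cmin,ss = (1508/178)·f/(1−f) ≈ 16.228 mcg/mL.
Difference ≈ 2.905 − 16.228 ≈ -13.323 mcg/mL.

-13.3 mcg/mL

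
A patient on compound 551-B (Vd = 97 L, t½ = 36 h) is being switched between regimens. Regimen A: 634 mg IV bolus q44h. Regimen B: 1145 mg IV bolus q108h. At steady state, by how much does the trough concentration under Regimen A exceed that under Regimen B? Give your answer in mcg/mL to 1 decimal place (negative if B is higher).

3.2 mcg/mL

Regimen A: f = (1/2)^(44/36) ≈ 0.4286; Cmin,ss = (634/97)·f/(1−f) ≈ 4.903 mcg/mL.
Regimen B: f = (1/2)^(108/36) ≈ 0.1250; Cmin,ss = (1145/97)·f/(1−f) ≈ 1.686 mcg/mL.
Difference ≈ 4.903 − 1.686 ≈ 3.217 mcg/mL.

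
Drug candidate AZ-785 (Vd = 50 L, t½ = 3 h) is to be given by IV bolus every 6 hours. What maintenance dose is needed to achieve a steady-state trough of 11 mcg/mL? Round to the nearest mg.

1650 mg

τ/t½ = 6/3 ≈ 2, so f = (1/2)^(6/3) ≈ 0.250000.
Cmin,ss = (D/Vd)·f/(1−f), so D = Cmin,ss·Vd·(1−f)/f.
D = 11 × 50 × (1−f)/f ≈ 11 × 50 × 3.00000 ≈ 1650.00 mg.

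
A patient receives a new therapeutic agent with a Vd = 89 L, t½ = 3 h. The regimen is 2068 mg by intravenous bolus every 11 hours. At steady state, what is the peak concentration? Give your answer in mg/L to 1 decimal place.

k = ln2/t½ = ln2/3 ≈ 0.231049 h⁻¹; fraction remaining f = e^(−kτ) = e^(−0.231049×11) ≈ 0.0787.
At steady state, accumulation factor R = 1/(1 − e^(−kτ)) ≈ 1.0854.
Single-dose peak C₀ = D/Vd = 2068/89 ≈ 23.236 mg/L.
Steady-state peak Cmax,ss = C₀·R ≈ 23.236 × 1.0854 ≈ 25.220 mg/L.

25.2 mg/L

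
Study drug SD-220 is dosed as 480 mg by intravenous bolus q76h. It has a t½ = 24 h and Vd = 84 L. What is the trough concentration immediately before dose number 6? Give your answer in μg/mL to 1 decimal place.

0.7 μg/mL

f = (1/2)^(τ/t½) = (1/2)^(76/24) ≈ 0.1114.
C₀ = D/Vd = 480/84 ≈ 5.714 μg/mL.
Before the 6th dose, 5 doses have been given. Superposition: Cmin = C₀·(f + f² + … + f^5).
≈ 5.714 × (0.1114 + 0.0124 + 0.0014 + 0.0002 + 0.0000) ≈ 5.714 × 0.1254 ≈ 0.717 μg/mL.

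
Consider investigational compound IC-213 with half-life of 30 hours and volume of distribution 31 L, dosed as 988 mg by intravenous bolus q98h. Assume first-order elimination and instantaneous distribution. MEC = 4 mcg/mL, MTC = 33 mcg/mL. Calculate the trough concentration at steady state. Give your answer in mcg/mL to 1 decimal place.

k = ln2/t½ = ln2/30 ≈ 0.023105 h⁻¹; fraction remaining f = e^(−kτ) = e^(−0.023105×98) ≈ 0.1039.
Accumulation ratio R = 1/(1 − f) ≈ 1/0.8961 ≈ 1.1159.
Single-dose peak C₀ = D/Vd = 988/31 ≈ 31.871 mcg/mL.
Cmax,ss = C₀/(1 − f) ≈ 31.871/0.8961 ≈ 35.566 mcg/mL.
Steady-state trough Cmin,ss = Cmax,ss·f ≈ 35.566 × 0.1039 ≈ 3.695 mcg/mL.
Trough 3.7 mcg/mL vs MEC 4 mcg/mL: subtherapeutic.

3.7 mcg/mL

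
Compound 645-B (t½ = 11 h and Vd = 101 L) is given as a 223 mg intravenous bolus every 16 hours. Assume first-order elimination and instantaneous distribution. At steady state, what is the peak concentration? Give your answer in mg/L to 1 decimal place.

k = ln2/t½ = ln2/11 ≈ 0.063013 h⁻¹; fraction remaining f = e^(−kτ) = e^(−0.063013×16) ≈ 0.3649.
Accumulation ratio R = 1/(1 − f) ≈ 1/0.6351 ≈ 1.5746.
Each bolus raises the concentration by D/Vd = 223/101 ≈ 2.208 mg/L.
Steady-state peak Cmax,ss = C₀·R ≈ 2.208 × 1.5746 ≈ 3.477 mg/L.

3.5 mg/L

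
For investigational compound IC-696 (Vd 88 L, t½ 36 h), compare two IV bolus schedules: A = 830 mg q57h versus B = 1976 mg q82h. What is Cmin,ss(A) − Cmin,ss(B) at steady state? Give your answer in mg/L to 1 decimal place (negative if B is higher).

-1.1 mg/L

Regimen A: f = (1/2)^(57/36) ≈ 0.3337; Cmin,ss = (830/88)·f/(1−f) ≈ 4.724 mg/L.
Regimen B: f = (1/2)^(82/36) ≈ 0.2062; Cmin,ss = (1976/88)·f/(1−f) ≈ 5.833 mg/L.
Difference ≈ 4.724 − 5.833 ≈ -1.109 mg/L.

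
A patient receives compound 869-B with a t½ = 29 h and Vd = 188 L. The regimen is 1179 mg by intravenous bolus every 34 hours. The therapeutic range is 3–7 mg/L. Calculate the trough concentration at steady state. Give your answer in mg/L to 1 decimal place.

5.0 mg/L

k = ln2/t½ = ln2/29 ≈ 0.023902 h⁻¹; fraction remaining f = e^(−kτ) = e^(−0.023902×34) ≈ 0.4437.
Accumulation ratio R = 1/(1 − f) ≈ 1/0.5563 ≈ 1.7976.
Single-dose peak C₀ = D/Vd = 1179/188 ≈ 6.271 mg/L.
Steady-state peak Cmax,ss = C₀·R ≈ 6.271 × 1.7976 ≈ 11.273 mg/L.
Steady-state trough Cmin,ss = Cmax,ss·f ≈ 11.273 × 0.4437 ≈ 5.002 mg/L.
Trough 5.0 mg/L vs MEC 3 mg/L: adequate.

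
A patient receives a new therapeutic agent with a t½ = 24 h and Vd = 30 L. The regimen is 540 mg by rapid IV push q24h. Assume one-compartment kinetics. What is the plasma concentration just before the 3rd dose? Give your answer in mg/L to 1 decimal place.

f = (1/2)^(τ/t½) = (1/2)^(24/24) ≈ 0.5000.
C₀ = D/Vd = 540/30 ≈ 18.000 mg/L.
Before the 3rd dose, 2 doses have been given. Superposition: Cmin = C₀·(f + f²).
≈ 18.000 × (0.5000 + 0.2500) ≈ 18.000 × 0.7500 ≈ 13.500 mg/L.

13.5 mg/L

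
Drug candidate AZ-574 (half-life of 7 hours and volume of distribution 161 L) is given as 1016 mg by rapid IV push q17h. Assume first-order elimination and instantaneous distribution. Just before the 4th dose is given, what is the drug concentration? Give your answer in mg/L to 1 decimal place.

1.4 mg/L

f = (1/2)^(τ/t½) = (1/2)^(17/7) ≈ 0.1857.
C₀ = D/Vd = 1016/161 ≈ 6.311 mg/L.
Before the 4th dose, 3 doses have been given. Superposition: Cmin = C₀·(f + f² + … + f^3).
≈ 6.311 × (0.1857 + 0.0345 + 0.0064) ≈ 6.311 × 0.2266 ≈ 1.430 mg/L.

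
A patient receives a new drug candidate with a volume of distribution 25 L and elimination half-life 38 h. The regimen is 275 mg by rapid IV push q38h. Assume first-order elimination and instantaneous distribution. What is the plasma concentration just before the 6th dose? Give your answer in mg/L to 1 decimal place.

f = (1/2)^(τ/t½) = (1/2)^(38/38) ≈ 0.5000.
C₀ = D/Vd = 275/25 ≈ 11.000 mg/L.
Before the 6th dose, 5 doses have been given. Superposition: Cmin = C₀·(f + f² + … + f^5).
≈ 11.000 × (0.5000 + 0.2500 + 0.1250 + 0.0625 + 0.0313) ≈ 11.000 × 0.9688 ≈ 10.657 mg/L.

10.7 mg/L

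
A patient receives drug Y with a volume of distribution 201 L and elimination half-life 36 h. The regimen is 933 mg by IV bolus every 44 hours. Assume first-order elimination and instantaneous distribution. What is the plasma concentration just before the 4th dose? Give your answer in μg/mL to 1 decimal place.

3.2 μg/mL

f = (1/2)^(τ/t½) = (1/2)^(44/36) ≈ 0.4286.
C₀ = D/Vd = 933/201 ≈ 4.642 μg/mL.
Before the 4th dose, 3 doses have been given. Superposition: Cmin = C₀·(f + f² + … + f^3).
≈ 4.642 × (0.4286 + 0.1837 + 0.0787) ≈ 4.642 × 0.6910 ≈ 3.208 μg/mL.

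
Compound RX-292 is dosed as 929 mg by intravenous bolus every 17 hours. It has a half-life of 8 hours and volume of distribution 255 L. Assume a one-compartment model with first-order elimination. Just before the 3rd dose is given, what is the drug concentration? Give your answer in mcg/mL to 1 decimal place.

f = (1/2)^(τ/t½) = (1/2)^(17/8) ≈ 0.2293.
C₀ = D/Vd = 929/255 ≈ 3.643 mcg/mL.
Before the 3rd dose, 2 doses have been given. Superposition: Cmin = C₀·(f + f²).
≈ 3.643 × (0.2293 + 0.0526) ≈ 3.643 × 0.2819 ≈ 1.027 mcg/mL.

1.0 mcg/mL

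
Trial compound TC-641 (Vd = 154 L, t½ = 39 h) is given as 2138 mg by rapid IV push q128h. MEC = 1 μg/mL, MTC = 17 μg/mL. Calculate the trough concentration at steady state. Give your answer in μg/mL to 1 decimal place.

k = ln2/t½ = ln2/39 ≈ 0.017773 h⁻¹; fraction remaining f = e^(−kτ) = e^(−0.017773×128) ≈ 0.1028.
At steady state, accumulation factor R = 1/(1 − e^(−kτ)) ≈ 1.1146.
Single-dose peak C₀ = D/Vd = 2138/154 ≈ 13.883 μg/mL.
Cmax,ss = C₀/(1 − f) ≈ 13.883/0.8972 ≈ 15.474 μg/mL.
Steady-state trough Cmin,ss = Cmax,ss·f ≈ 15.474 × 0.1028 ≈ 1.591 μg/mL.
Trough 1.6 μg/mL vs MEC 1 μg/mL: adequate.

1.6 μg/mL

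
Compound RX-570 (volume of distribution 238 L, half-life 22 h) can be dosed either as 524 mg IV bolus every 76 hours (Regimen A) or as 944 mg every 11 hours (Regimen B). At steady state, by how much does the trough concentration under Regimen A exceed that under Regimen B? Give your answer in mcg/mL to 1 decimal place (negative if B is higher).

Regimen A: f = (1/2)^(76/22) ≈ 0.0912; Cmin,ss = (524/238)·f/(1−f) ≈ 0.221 mcg/mL.
Regimen B: f = (1/2)^(11/22) ≈ 0.7071; Cmin,ss = (944/238)·f/(1−f) ≈ 9.575 mcg/mL.
Difference ≈ 0.221 − 9.575 ≈ -9.354 mcg/mL.

-9.4 mcg/mL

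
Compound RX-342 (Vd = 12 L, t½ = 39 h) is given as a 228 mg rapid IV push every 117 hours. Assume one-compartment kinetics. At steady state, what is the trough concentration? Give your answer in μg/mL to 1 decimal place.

τ = 117 h = 3 half-lives, so f = (1/2)^3 = 0.125.
Accumulation ratio R = 1/(1 − f) = 1/0.875 = 8/7.
Single-dose peak C₀ = D/Vd = 228/12 = 19 μg/mL.
Steady-state peak Cmax,ss = C₀·R = 19 × 8/7 ≈ 21.714 μg/mL.
Steady-state trough Cmin,ss = Cmax,ss·f ≈ 21.714 × 0.125 ≈ 2.714 μg/mL.

2.7 μg/mL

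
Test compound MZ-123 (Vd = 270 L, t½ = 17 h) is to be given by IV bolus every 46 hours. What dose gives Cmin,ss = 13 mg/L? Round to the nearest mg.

19391 mg

τ/t½ = 46/17 ≈ 2.7059, so f = (1/2)^(46/17) ≈ 0.153267.
Cmin,ss = (D/Vd)·f/(1−f), so D = Cmin,ss·Vd·(1−f)/f.
D = 13 × 270 × (1−f)/f ≈ 13 × 270 × 5.52456 ≈ 19391.21 mg.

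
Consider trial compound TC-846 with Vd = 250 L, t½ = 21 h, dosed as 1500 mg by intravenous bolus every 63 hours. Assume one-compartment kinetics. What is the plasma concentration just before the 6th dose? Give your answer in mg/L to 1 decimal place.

0.9 mg/L

f = (1/2)^(τ/t½) = (1/2)^(63/21) ≈ 0.1250.
C₀ = D/Vd = 1500/250 ≈ 6.000 mg/L.
Before the 6th dose, 5 doses have been given. Superposition: Cmin = C₀·(f + f² + … + f^5).
≈ 6.000 × (0.1250 + 0.0156 + 0.0020 + 0.0002 + 0.0000) ≈ 6.000 × 0.1428 ≈ 0.857 mg/L.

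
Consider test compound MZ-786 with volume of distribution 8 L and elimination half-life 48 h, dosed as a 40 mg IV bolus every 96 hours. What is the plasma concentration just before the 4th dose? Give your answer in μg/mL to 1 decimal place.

1.6 μg/mL

f = (1/2)^(τ/t½) = (1/2)^(96/48) ≈ 0.2500.
C₀ = D/Vd = 40/8 ≈ 5.000 μg/mL.
Before the 4th dose, 3 doses have been given. Superposition: Cmin = C₀·(f + f² + … + f^3).
≈ 5.000 × (0.2500 + 0.0625 + 0.0156) ≈ 5.000 × 0.3281 ≈ 1.641 μg/mL.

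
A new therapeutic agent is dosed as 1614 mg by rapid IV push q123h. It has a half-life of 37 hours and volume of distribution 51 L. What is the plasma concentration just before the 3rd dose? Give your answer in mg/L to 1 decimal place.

3.5 mg/L

f = (1/2)^(τ/t½) = (1/2)^(123/37) ≈ 0.0998.
C₀ = D/Vd = 1614/51 ≈ 31.647 mg/L.
Before the 3rd dose, 2 doses have been given. Superposition: Cmin = C₀·(f + f²).
≈ 31.647 × (0.0998 + 0.0100) ≈ 31.647 × 0.1098 ≈ 3.475 mg/L.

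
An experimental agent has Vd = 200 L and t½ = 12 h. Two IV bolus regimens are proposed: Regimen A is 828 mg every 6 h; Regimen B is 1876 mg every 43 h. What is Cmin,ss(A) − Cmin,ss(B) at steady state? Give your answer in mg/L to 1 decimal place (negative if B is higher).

9.1 mg/L

Regimen A: f = (1/2)^(6/12) ≈ 0.7071; Cmin,ss = (828/200)·f/(1−f) ≈ 9.995 mg/L.
Regimen B: f = (1/2)^(43/12) ≈ 0.0834; Cmin,ss = (1876/200)·f/(1−f) ≈ 0.853 mg/L.
Difference ≈ 9.995 − 0.853 ≈ 9.142 mg/L.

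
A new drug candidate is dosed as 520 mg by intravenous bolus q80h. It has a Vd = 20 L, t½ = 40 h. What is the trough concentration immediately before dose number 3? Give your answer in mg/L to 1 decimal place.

f = (1/2)^(τ/t½) = (1/2)^(80/40) ≈ 0.2500.
C₀ = D/Vd = 520/20 ≈ 26.000 mg/L.
Before the 3rd dose, 2 doses have been given. Superposition: Cmin = C₀·(f + f²).
≈ 26.000 × (0.2500 + 0.0625) ≈ 26.000 × 0.3125 ≈ 8.125 mg/L.

8.1 mg/L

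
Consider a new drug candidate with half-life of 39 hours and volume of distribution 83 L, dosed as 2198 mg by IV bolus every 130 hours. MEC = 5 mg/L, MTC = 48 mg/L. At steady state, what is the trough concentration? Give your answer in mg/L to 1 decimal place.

τ/t½ = 130/39 ≈ 3.3333, so fraction remaining f = (1/2)^(130/39) ≈ 0.0992.
At steady state, accumulation factor R = 1/(1 − e^(−kτ)) ≈ 1.1101.
Single-dose peak C₀ = D/Vd = 2198/83 ≈ 26.482 mg/L.
Steady-state peak Cmax,ss = C₀·R ≈ 26.482 × 1.1101 ≈ 29.398 mg/L.
One interval later, Cmin,ss = Cmax,ss·e^(−kτ) ≈ 29.398 × 0.0992 ≈ 2.916 mg/L.
Trough 2.9 mg/L vs MEC 5 mg/L: subtherapeutic.

2.9 mg/L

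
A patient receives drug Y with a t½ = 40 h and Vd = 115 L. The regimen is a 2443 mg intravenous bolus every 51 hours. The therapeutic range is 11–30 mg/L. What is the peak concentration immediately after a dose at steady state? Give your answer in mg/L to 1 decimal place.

36.2 mg/L

τ/t½ = 51/40 ≈ 1.275, so fraction remaining f = (1/2)^(51/40) ≈ 0.4132.
At steady state, accumulation factor R = 1/(1 − e^(−kτ)) ≈ 1.7042.
Single-dose peak C₀ = D/Vd = 2443/115 ≈ 21.243 mg/L.
Cmax,ss = C₀/(1 − f) ≈ 21.243/0.5868 ≈ 36.201 mg/L.
Peak 36.2 mg/L vs MTC 30 mg/L: exceeds toxic threshold.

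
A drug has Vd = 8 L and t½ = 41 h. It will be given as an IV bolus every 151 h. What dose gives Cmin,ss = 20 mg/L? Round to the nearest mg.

τ/t½ = 151/41 ≈ 3.6829, so f = (1/2)^(151/41) ≈ 0.077863.
Cmin,ss = (D/Vd)·f/(1−f), so D = Cmin,ss·Vd·(1−f)/f.
D = 20 × 8 × (1−f)/f ≈ 20 × 8 × 11.84307 ≈ 1894.89 mg.

1895 mg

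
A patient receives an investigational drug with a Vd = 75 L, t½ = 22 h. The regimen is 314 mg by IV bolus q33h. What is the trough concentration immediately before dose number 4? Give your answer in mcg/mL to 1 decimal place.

f = (1/2)^(τ/t½) = (1/2)^(33/22) ≈ 0.3536.
C₀ = D/Vd = 314/75 ≈ 4.187 mcg/mL.
Before the 4th dose, 3 doses have been given. Superposition: Cmin = C₀·(f + f² + … + f^3).
≈ 4.187 × (0.3536 + 0.1250 + 0.0442) ≈ 4.187 × 0.5228 ≈ 2.189 mcg/mL.

2.2 mcg/mL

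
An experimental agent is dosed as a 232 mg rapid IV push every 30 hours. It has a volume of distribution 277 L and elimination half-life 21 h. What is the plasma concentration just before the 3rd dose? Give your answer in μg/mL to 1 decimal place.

0.4 μg/mL

f = (1/2)^(τ/t½) = (1/2)^(30/21) ≈ 0.3715.
C₀ = D/Vd = 232/277 ≈ 0.838 μg/mL.
Before the 3rd dose, 2 doses have been given. Superposition: Cmin = C₀·(f + f²).
≈ 0.838 × (0.3715 + 0.1380) ≈ 0.838 × 0.5095 ≈ 0.427 μg/mL.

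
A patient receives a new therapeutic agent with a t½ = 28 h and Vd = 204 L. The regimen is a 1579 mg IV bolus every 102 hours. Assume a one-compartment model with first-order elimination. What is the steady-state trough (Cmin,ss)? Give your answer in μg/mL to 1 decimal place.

Over one 102-h interval, 102/28 ≈ 3.6429 half-lives elapse, leaving f ≈ 0.0801 of each dose.
Single-dose peak C₀ = D/Vd = 1579/204 ≈ 7.740 μg/mL.
Steady-state trough Cmin,ss = C₀·f/(1−f) ≈ 7.740 × 0.0801/0.9199 ≈ 0.674 μg/mL.

0.7 μg/mL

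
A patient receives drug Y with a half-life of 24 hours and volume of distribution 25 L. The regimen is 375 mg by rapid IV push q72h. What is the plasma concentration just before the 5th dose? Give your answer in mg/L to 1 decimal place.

2.1 mg/L

f = (1/2)^(τ/t½) = (1/2)^(72/24) ≈ 0.1250.
C₀ = D/Vd = 375/25 ≈ 15.000 mg/L.
Before the 5th dose, 4 doses have been given. Superposition: Cmin = C₀·(f + f² + … + f^4).
≈ 15.000 × (0.1250 + 0.0156 + 0.0020 + 0.0002) ≈ 15.000 × 0.1428 ≈ 2.142 mg/L.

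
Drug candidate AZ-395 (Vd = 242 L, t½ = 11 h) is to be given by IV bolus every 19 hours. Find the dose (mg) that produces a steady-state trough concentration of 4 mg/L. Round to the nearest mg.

2237 mg

τ/t½ = 19/11 ≈ 1.7273, so f = (1/2)^(19/11) ≈ 0.302022.
Cmin,ss = (D/Vd)·f/(1−f), so D = Cmin,ss·Vd·(1−f)/f.
D = 4 × 242 × (1−f)/f ≈ 4 × 242 × 2.31102 ≈ 2237.07 mg.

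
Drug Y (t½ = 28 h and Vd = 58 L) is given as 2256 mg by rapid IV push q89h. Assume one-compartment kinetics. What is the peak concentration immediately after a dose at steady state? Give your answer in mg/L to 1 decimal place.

43.7 mg/L

Over one 89-h interval, 89/28 ≈ 3.1786 half-lives elapse, leaving f ≈ 0.1104 of each dose.
Accumulation ratio R = 1/(1 − f) ≈ 1/0.8896 ≈ 1.1241.
Single-dose peak C₀ = D/Vd = 2256/58 ≈ 38.897 mg/L.
Steady-state peak Cmax,ss = C₀·R ≈ 38.897 × 1.1241 ≈ 43.724 mg/L.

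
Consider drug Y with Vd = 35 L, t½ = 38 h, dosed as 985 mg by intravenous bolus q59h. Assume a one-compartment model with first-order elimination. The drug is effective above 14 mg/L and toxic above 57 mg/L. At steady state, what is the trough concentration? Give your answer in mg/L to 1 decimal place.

14.6 mg/L

τ/t½ = 59/38 ≈ 1.5526, so fraction remaining f = (1/2)^(59/38) ≈ 0.3409.
Single-dose peak C₀ = D/Vd = 985/35 ≈ 28.143 mg/L.
Steady-state trough Cmin,ss = C₀·f/(1−f) ≈ 28.143 × 0.3409/0.6591 ≈ 14.556 mg/L.
Trough 14.6 mg/L vs MEC 14 mg/L: adequate.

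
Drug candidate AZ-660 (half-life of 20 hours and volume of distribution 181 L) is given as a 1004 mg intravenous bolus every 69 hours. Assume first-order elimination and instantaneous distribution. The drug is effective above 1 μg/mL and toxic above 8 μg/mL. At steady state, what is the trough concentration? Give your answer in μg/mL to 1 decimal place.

0.6 μg/mL

Over one 69-h interval, 69/20 ≈ 3.45 half-lives elapse, leaving f ≈ 0.0915 of each dose.
At steady state, accumulation factor R = 1/(1 − e^(−kτ)) ≈ 1.1007.
Single-dose peak C₀ = D/Vd = 1004/181 ≈ 5.547 μg/mL.
Steady-state peak Cmax,ss = C₀·R ≈ 5.547 × 1.1007 ≈ 6.106 μg/mL.
One interval later, Cmin,ss = Cmax,ss·e^(−kτ) ≈ 6.106 × 0.0915 ≈ 0.559 μg/mL.
Trough 0.6 μg/mL vs MEC 1 μg/mL: subtherapeutic.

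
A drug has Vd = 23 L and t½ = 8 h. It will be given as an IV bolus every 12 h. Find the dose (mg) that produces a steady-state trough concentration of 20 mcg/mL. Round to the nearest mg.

841 mg

τ/t½ = 12/8 ≈ 1.5, so f = (1/2)^(12/8) ≈ 0.353553.
Cmin,ss = (D/Vd)·f/(1−f), so D = Cmin,ss·Vd·(1−f)/f.
D = 20 × 23 × (1−f)/f ≈ 20 × 23 × 1.82843 ≈ 841.08 mg.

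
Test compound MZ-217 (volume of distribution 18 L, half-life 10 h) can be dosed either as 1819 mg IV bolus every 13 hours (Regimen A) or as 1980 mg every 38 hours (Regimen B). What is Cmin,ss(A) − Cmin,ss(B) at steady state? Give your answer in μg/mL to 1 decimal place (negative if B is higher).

60.6 μg/mL

Regimen A: f = (1/2)^(13/10) ≈ 0.4061; Cmin,ss = (1819/18)·f/(1−f) ≈ 69.100 μg/mL.
Regimen B: f = (1/2)^(38/10) ≈ 0.0718; Cmin,ss = (1980/18)·f/(1−f) ≈ 8.509 μg/mL.
Difference ≈ 69.100 − 8.509 ≈ 60.591 μg/mL.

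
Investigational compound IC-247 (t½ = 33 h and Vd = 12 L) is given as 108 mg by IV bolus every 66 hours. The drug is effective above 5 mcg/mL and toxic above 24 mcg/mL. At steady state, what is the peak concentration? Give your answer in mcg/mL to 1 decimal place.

12.0 mcg/mL

The dosing interval is 2 half-lives, so f = 2^(−2) = 0.25.
Accumulation ratio R = 1/(1 − f) = 1/0.75 = 4/3.
Single-dose peak C₀ = D/Vd = 108/12 = 9 mcg/mL.
Steady-state peak Cmax,ss = C₀·R = 9 × 4/3 ≈ 12.000 mcg/mL.
Peak 12.0 mcg/mL vs MTC 24 mcg/mL: below toxic threshold.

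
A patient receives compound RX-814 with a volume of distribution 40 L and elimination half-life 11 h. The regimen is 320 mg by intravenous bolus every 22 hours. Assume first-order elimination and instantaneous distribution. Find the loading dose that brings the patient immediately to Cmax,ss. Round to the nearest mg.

427 mg

f = (1/2)^(22/11) ≈ 0.250000; accumulation ratio R = 1/(1−f) ≈ 1.33333.
Loading dose to hit Cmax,ss on first dose: D_load = D_maint·R ≈ 320 × 1.33333 ≈ 426.67 mg.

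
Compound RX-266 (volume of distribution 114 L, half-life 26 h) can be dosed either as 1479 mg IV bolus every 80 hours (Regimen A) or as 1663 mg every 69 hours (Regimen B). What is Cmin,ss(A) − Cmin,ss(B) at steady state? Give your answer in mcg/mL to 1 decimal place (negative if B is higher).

-1.0 mcg/mL

Regimen A: f = (1/2)^(80/26) ≈ 0.1185; Cmin,ss = (1479/114)·f/(1−f) ≈ 1.744 mcg/mL.
Regimen B: f = (1/2)^(69/26) ≈ 0.1589; Cmin,ss = (1663/114)·f/(1−f) ≈ 2.756 mcg/mL.
Difference ≈ 1.744 − 2.756 ≈ -1.012 mcg/mL.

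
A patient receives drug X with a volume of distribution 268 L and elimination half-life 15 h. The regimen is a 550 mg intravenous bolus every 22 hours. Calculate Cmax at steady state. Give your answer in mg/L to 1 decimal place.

k = ln2/t½ = ln2/15 ≈ 0.046210 h⁻¹; fraction remaining f = e^(−kτ) = e^(−0.046210×22) ≈ 0.3618.
Accumulation ratio R = 1/(1 − f) ≈ 1/0.6382 ≈ 1.5669.
Single-dose peak C₀ = D/Vd = 550/268 ≈ 2.052 mg/L.
Steady-state peak Cmax,ss = C₀·R ≈ 2.052 × 1.5669 ≈ 3.215 mg/L.

3.2 mg/L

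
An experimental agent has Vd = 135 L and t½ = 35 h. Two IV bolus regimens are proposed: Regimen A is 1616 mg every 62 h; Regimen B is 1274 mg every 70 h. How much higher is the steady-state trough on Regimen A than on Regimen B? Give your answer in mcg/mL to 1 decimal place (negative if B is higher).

1.8 mcg/mL

Regimen A: f = (1/2)^(62/35) ≈ 0.2929; Cmin,ss = (1616/135)·f/(1−f) ≈ 4.958 mcg/mL.
Regimen B: f = (1/2)^(70/35) ≈ 0.2500; Cmin,ss = (1274/135)·f/(1−f) ≈ 3.146 mcg/mL.
Difference ≈ 4.958 − 3.146 ≈ 1.812 mcg/mL.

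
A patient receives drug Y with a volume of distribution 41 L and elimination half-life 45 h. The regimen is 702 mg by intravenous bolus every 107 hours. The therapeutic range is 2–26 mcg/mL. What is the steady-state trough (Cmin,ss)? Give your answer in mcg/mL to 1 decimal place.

Over one 107-h interval, 107/45 ≈ 2.3778 half-lives elapse, leaving f ≈ 0.1924 of each dose.
At steady state, accumulation factor R = 1/(1 − e^(−kτ)) ≈ 1.2382.
Each bolus raises the concentration by D/Vd = 702/41 ≈ 17.122 mcg/mL.
Steady-state peak Cmax,ss = C₀·R ≈ 17.122 × 1.2382 ≈ 21.200 mcg/mL.
Steady-state trough Cmin,ss = Cmax,ss·f ≈ 21.200 × 0.1924 ≈ 4.079 mcg/mL.
Trough 4.1 mcg/mL vs MEC 2 mcg/mL: adequate.

4.1 mcg/mL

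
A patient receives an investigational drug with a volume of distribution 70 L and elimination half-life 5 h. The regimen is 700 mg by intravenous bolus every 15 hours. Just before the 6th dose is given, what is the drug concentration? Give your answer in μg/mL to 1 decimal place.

f = (1/2)^(τ/t½) = (1/2)^(15/5) ≈ 0.1250.
C₀ = D/Vd = 700/70 ≈ 10.000 μg/mL.
Before the 6th dose, 5 doses have been given. Superposition: Cmin = C₀·(f + f² + … + f^5).
≈ 10.000 × (0.1250 + 0.0156 + 0.0020 + 0.0002 + 0.0000) ≈ 10.000 × 0.1428 ≈ 1.428 μg/mL.

1.4 μg/mL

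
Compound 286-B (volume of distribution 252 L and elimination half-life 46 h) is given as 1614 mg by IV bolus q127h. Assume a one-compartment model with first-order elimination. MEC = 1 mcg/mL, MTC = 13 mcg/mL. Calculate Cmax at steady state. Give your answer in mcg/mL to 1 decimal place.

τ/t½ = 127/46 ≈ 2.7609, so fraction remaining f = (1/2)^(127/46) ≈ 0.1475.
Accumulation ratio R = 1/(1 − f) ≈ 1/0.8525 ≈ 1.1730.
Each bolus raises the concentration by D/Vd = 1614/252 ≈ 6.405 mcg/mL.
Cmax,ss = C₀/(1 − f) ≈ 6.405/0.8525 ≈ 7.513 mcg/mL.
Peak 7.5 mcg/mL vs MTC 13 mcg/mL: below toxic threshold.

7.5 mcg/mL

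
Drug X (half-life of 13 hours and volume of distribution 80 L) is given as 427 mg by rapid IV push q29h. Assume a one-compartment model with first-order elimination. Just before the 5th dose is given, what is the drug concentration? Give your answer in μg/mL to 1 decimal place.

1.4 μg/mL

f = (1/2)^(τ/t½) = (1/2)^(29/13) ≈ 0.2130.
C₀ = D/Vd = 427/80 ≈ 5.338 μg/mL.
Before the 5th dose, 4 doses have been given. Superposition: Cmin = C₀·(f + f² + … + f^4).
≈ 5.338 × (0.2130 + 0.0454 + 0.0097 + 0.0021) ≈ 5.338 × 0.2702 ≈ 1.442 μg/mL.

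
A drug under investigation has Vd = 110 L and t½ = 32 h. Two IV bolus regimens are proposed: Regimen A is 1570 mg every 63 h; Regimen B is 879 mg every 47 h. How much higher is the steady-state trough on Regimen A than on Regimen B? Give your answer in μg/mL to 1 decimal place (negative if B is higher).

0.4 μg/mL

Regimen A: f = (1/2)^(63/32) ≈ 0.2555; Cmin,ss = (1570/110)·f/(1−f) ≈ 4.898 μg/mL.
Regimen B: f = (1/2)^(47/32) ≈ 0.3613; Cmin,ss = (879/110)·f/(1−f) ≈ 4.520 μg/mL.
Difference ≈ 4.898 − 4.520 ≈ 0.378 μg/mL.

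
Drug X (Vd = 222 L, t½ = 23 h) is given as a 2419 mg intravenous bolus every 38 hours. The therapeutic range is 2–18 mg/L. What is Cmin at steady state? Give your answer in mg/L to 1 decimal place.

k = ln2/t½ = ln2/23 ≈ 0.030137 h⁻¹; fraction remaining f = e^(−kτ) = e^(−0.030137×38) ≈ 0.3182.
Accumulation ratio R = 1/(1 − f) ≈ 1/0.6818 ≈ 1.4667.
Single-dose peak C₀ = D/Vd = 2419/222 ≈ 10.896 mg/L.
Steady-state peak Cmax,ss = C₀·R ≈ 10.896 × 1.4667 ≈ 15.981 mg/L.
One interval later, Cmin,ss = Cmax,ss·e^(−kτ) ≈ 15.981 × 0.3182 ≈ 5.085 mg/L.
Trough 5.1 mg/L vs MEC 2 mg/L: adequate.

5.1 mg/L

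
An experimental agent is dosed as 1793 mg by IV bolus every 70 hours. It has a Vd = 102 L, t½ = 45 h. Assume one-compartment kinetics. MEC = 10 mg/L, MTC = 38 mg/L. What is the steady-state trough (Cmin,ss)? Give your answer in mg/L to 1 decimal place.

k = ln2/t½ = ln2/45 ≈ 0.015403 h⁻¹; fraction remaining f = e^(−kτ) = e^(−0.015403×70) ≈ 0.3402.
At steady state, accumulation factor R = 1/(1 − e^(−kτ)) ≈ 1.5156.
Single-dose peak C₀ = D/Vd = 1793/102 ≈ 17.578 mg/L.
Steady-state peak Cmax,ss = C₀·R ≈ 17.578 × 1.5156 ≈ 26.641 mg/L.
One interval later, Cmin,ss = Cmax,ss·e^(−kτ) ≈ 26.641 × 0.3402 ≈ 9.063 mg/L.
Trough 9.1 mg/L vs MEC 10 mg/L: subtherapeutic.

9.1 mg/L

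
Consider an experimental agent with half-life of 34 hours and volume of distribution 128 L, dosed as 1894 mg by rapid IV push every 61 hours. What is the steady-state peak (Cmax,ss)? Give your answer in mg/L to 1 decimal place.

k = ln2/t½ = ln2/34 ≈ 0.020387 h⁻¹; fraction remaining f = e^(−kτ) = e^(−0.020387×61) ≈ 0.2883.
Accumulation ratio R = 1/(1 − f) ≈ 1/0.7117 ≈ 1.4051.
Single-dose peak C₀ = D/Vd = 1894/128 ≈ 14.797 mg/L.
Steady-state peak Cmax,ss = C₀·R ≈ 14.797 × 1.4051 ≈ 20.791 mg/L.

20.8 mg/L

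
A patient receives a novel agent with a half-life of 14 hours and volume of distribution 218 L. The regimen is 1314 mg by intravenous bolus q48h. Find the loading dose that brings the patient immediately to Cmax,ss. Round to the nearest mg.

f = (1/2)^(48/14) ≈ 0.092875; accumulation ratio R = 1/(1−f) ≈ 1.10238.
Loading dose to hit Cmax,ss on first dose: D_load = D_maint·R ≈ 1314 × 1.10238 ≈ 1448.53 mg.

1449 mg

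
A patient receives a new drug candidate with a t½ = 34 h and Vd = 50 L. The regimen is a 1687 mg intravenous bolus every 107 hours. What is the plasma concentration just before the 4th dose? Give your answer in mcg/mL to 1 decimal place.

f = (1/2)^(τ/t½) = (1/2)^(107/34) ≈ 0.1129.
C₀ = D/Vd = 1687/50 ≈ 33.740 mcg/mL.
Before the 4th dose, 3 doses have been given. Superposition: Cmin = C₀·(f + f² + … + f^3).
≈ 33.740 × (0.1129 + 0.0127 + 0.0014) ≈ 33.740 × 0.1270 ≈ 4.285 mcg/mL.

4.3 mcg/mL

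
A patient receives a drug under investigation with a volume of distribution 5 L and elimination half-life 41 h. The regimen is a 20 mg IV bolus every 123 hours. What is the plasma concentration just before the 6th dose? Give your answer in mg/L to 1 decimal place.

0.6 mg/L

f = (1/2)^(τ/t½) = (1/2)^(123/41) ≈ 0.1250.
C₀ = D/Vd = 20/5 ≈ 4.000 mg/L.
Before the 6th dose, 5 doses have been given. Superposition: Cmin = C₀·(f + f² + … + f^5).
≈ 4.000 × (0.1250 + 0.0156 + 0.0020 + 0.0002 + 0.0000) ≈ 4.000 × 0.1428 ≈ 0.571 mg/L.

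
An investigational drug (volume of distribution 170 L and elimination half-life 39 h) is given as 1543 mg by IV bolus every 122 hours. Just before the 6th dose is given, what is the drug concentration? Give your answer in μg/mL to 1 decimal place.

1.2 μg/mL

f = (1/2)^(τ/t½) = (1/2)^(122/39) ≈ 0.1144.
C₀ = D/Vd = 1543/170 ≈ 9.076 μg/mL.
Before the 6th dose, 5 doses have been given. Superposition: Cmin = C₀·(f + f² + … + f^5).
≈ 9.076 × (0.1144 + 0.0131 + 0.0015 + 0.0002 + 0.0000) ≈ 9.076 × 0.1292 ≈ 1.173 μg/mL.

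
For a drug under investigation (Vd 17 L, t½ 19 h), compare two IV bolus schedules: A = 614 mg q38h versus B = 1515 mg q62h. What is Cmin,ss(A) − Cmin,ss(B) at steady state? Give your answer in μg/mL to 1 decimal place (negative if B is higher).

1.7 μg/mL

Regimen A: f = (1/2)^(38/19) ≈ 0.2500; Cmin,ss = (614/17)·f/(1−f) ≈ 12.039 μg/mL.
Regimen B: f = (1/2)^(62/19) ≈ 0.1042; Cmin,ss = (1515/17)·f/(1−f) ≈ 10.366 μg/mL.
Difference ≈ 12.039 − 10.366 ≈ 1.673 μg/mL.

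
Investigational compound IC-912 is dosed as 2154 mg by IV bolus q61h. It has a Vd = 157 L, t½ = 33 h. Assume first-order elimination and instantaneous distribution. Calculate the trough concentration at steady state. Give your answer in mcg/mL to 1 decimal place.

5.3 mcg/mL

k = ln2/t½ = ln2/33 ≈ 0.021004 h⁻¹; fraction remaining f = e^(−kτ) = e^(−0.021004×61) ≈ 0.2777.
At steady state, accumulation factor R = 1/(1 − e^(−kτ)) ≈ 1.3845.
Single-dose peak C₀ = D/Vd = 2154/157 ≈ 13.720 mcg/mL.
Cmax,ss = C₀/(1 − f) ≈ 13.720/0.7223 ≈ 18.995 mcg/mL.
Steady-state trough Cmin,ss = Cmax,ss·f ≈ 18.995 × 0.2777 ≈ 5.275 mcg/mL.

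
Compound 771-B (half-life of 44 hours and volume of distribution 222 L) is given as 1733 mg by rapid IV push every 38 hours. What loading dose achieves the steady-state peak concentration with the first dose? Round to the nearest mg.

3847 mg

f = (1/2)^(38/44) ≈ 0.549566; accumulation ratio R = 1/(1−f) ≈ 2.22008.
Loading dose to hit Cmax,ss on first dose: D_load = D_maint·R ≈ 1733 × 2.22008 ≈ 3847.40 mg.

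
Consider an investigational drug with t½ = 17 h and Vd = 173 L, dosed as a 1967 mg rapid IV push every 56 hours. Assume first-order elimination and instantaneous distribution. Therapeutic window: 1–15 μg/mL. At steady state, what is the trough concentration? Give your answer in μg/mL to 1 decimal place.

Over one 56-h interval, 56/17 ≈ 3.2941 half-lives elapse, leaving f ≈ 0.1019 of each dose.
Accumulation ratio R = 1/(1 − f) ≈ 1/0.8981 ≈ 1.1135.
Single-dose peak C₀ = D/Vd = 1967/173 ≈ 11.370 μg/mL.
Cmax,ss = C₀/(1 − f) ≈ 11.370/0.8981 ≈ 12.660 μg/mL.
Steady-state trough Cmin,ss = Cmax,ss·f ≈ 12.660 × 0.1019 ≈ 1.290 μg/mL.
Trough 1.3 μg/mL vs MEC 1 μg/mL: adequate.

1.3 μg/mL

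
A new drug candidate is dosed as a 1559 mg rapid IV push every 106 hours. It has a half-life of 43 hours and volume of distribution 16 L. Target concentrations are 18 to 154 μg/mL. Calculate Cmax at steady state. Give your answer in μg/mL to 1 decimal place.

Over one 106-h interval, 106/43 ≈ 2.4651 half-lives elapse, leaving f ≈ 0.1811 of each dose.
Accumulation ratio R = 1/(1 − f) ≈ 1/0.8189 ≈ 1.2212.
Single-dose peak C₀ = D/Vd = 1559/16 ≈ 97.438 μg/mL.
Steady-state peak Cmax,ss = C₀·R ≈ 97.438 × 1.2212 ≈ 118.991 μg/mL.
Peak 119.0 μg/mL vs MTC 154 μg/mL: below toxic threshold.

119.0 μg/mL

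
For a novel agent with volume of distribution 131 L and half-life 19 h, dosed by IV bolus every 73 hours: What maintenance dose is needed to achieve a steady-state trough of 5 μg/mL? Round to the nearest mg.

τ/t½ = 73/19 ≈ 3.8421, so f = (1/2)^(73/19) ≈ 0.069729.
Cmin,ss = (D/Vd)·f/(1−f), so D = Cmin,ss·Vd·(1−f)/f.
D = 5 × 131 × (1−f)/f ≈ 5 × 131 × 13.34124 ≈ 8738.51 mg.

8739 mg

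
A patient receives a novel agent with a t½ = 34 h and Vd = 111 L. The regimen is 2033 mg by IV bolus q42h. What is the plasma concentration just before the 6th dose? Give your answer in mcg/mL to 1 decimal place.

13.3 mcg/mL

f = (1/2)^(τ/t½) = (1/2)^(42/34) ≈ 0.4248.
C₀ = D/Vd = 2033/111 ≈ 18.315 mcg/mL.
Before the 6th dose, 5 doses have been given. Superposition: Cmin = C₀·(f + f² + … + f^5).
≈ 18.315 × (0.4248 + 0.1805 + 0.0767 + 0.0326 + 0.0138) ≈ 18.315 × 0.7284 ≈ 13.341 mcg/mL.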